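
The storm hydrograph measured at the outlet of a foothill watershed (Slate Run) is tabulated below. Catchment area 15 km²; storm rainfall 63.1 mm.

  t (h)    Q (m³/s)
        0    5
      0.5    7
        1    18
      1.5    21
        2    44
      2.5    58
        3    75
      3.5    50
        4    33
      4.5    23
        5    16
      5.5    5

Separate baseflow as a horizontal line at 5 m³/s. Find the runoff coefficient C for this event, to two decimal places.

C ≈ 0.56

ΣQ_DR = 295.0 m³/s; V = ΣQ_DR·Δt = 5.310 × 10^5 m³.
Runoff depth d = V / A = 35.40 mm.
C = d / P = 35.40 / 63.1 = 0.56.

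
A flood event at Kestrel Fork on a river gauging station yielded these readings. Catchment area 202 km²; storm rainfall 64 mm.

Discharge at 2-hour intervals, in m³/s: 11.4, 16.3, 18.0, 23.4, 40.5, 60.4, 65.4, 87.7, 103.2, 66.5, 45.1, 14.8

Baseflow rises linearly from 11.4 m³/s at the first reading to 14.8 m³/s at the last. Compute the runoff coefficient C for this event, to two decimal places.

C ≈ 0.22

ΣQ_DR = 395.5 m³/s; V = ΣQ_DR·Δt = 2.848 × 10^6 m³.
Runoff depth d = V / A = 14.10 mm.
C = d / P = 14.10 / 64 = 0.22.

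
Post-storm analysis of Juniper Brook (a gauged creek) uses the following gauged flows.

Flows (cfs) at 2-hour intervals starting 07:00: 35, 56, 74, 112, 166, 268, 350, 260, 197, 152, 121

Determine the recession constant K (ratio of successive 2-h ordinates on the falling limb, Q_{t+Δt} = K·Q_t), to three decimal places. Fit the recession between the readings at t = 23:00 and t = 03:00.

K ≈ 0.784

Using the recession-limb readings at t = 23:00 and t = 03:00: Q falls from 197 to 121 cfs over 2 intervals.
K = (Q₂/Q₁)^(1/2) = (121/197)^(1/2) = 0.784.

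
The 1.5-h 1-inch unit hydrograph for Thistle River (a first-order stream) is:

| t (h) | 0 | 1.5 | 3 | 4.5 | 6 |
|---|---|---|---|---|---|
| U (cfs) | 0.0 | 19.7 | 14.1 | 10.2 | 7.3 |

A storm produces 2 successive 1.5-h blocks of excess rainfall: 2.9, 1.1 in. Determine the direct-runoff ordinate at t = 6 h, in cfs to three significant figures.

By discrete convolution, Q_j = Σ (P_i / 1 in) · U_{j−i}.
At t = 6 h (j=4): Q = (2.9/1)·7.3 + (1.1/1)·10.2 = 32.4 cfs.

Q ≈ 32.4 cfs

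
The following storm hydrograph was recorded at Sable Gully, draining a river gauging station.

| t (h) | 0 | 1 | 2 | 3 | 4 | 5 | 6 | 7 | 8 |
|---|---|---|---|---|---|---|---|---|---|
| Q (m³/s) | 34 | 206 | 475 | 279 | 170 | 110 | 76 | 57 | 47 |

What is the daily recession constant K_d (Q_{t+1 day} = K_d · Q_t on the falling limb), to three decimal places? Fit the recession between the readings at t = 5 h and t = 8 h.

Between t = 5 h and t = 8 h the flow falls from 110 to 47 m³/s over 3×1 h = 3 h.
Per-interval ratio K = (47/110)^(1/3) = 0.7532; K_d = K^(24/1) = 0.001.

K_d ≈ 0.001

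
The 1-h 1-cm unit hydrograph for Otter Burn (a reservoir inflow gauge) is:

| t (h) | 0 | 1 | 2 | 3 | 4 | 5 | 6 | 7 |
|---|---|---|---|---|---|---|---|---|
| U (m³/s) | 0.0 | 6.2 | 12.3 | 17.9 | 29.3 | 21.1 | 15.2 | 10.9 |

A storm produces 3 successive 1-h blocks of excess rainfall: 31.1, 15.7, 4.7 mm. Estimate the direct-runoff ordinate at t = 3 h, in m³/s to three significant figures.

By discrete convolution, Q_j = Σ (P_i / 10 mm) · U_{j−i}.
At t = 3 h (j=3): Q = (31.1/10)·17.9 + (15.7/10)·12.3 + (4.7/10)·6.2 = 77.9 m³/s.

Q ≈ 77.9 m³/s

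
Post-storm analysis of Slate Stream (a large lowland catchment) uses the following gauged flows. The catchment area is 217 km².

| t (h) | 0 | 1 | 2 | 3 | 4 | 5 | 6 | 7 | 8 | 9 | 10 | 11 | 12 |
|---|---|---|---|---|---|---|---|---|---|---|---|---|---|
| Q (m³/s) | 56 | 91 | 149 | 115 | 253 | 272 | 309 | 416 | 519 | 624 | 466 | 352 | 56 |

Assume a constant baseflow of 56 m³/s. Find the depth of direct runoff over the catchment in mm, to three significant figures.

Direct runoff: 0.0, 35.0, 93.0, 59.0, 197.0, 216.0, 253.0, 360.0, 463.0, 568.0, 410.0, 296.0, 0.0 m³/s; ΣQ_DR = 2950 m³/s.
V = ΣQ_DR · Δt = 2950 × 3600 s = 1.062 × 10^7 m³.
Over A = 217 km², depth = V / A = 48.9 mm.

d ≈ 48.9 mm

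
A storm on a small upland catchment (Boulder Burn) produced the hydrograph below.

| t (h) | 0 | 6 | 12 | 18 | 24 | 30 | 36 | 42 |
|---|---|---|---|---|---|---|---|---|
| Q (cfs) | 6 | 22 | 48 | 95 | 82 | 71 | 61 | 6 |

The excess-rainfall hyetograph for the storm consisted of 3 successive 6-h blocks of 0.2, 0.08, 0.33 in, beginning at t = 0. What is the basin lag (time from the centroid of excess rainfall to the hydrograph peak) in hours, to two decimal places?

t_L ≈ 7.72 h

Centroid of excess rainfall: t_c = Σ P_i·t̄_i / ΣP_i = 10.2787 h (block centres at 3, 9, 15 h).
Hydrograph peak occurs at t = 18 h, so basin lag t_L = 18 − 10.2787 = 7.72 h.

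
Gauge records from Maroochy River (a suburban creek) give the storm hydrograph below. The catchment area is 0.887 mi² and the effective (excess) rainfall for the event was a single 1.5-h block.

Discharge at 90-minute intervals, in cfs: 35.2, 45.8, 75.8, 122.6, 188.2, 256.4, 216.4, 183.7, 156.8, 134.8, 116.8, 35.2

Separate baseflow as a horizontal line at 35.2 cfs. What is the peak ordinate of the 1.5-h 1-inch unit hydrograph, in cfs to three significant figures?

Direct runoff: 0.0, 10.6, 40.6, 87.4, 153.0, 221.2, 181.2, 148.5, 121.6, 99.6, 81.6, 0.0 cfs; ΣQ_DR = 1145 cfs, peak = 221.2 cfs.
Runoff depth d = ΣQ_DR·Δt / A = 1145 × 5400 / (0.887 mi²) = 3.001 in.
The 1-inch UH is the DRH scaled by (1 in)/d, so U_p = 221.2 × 1/3.001 = 73.7 cfs.

U_p ≈ 73.7 cfs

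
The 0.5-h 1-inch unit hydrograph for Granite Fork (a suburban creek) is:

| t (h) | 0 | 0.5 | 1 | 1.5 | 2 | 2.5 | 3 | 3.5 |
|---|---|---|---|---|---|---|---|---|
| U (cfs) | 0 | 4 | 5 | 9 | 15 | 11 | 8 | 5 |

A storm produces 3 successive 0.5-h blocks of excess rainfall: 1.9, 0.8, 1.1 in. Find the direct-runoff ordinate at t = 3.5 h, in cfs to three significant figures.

Q ≈ 28.0 cfs

By discrete convolution, Q_j = Σ (P_i / 1 in) · U_{j−i}.
At t = 3.5 h (j=7): Q = (1.9/1)·5 + (0.8/1)·8 + (1.1/1)·11 = 28.0 cfs.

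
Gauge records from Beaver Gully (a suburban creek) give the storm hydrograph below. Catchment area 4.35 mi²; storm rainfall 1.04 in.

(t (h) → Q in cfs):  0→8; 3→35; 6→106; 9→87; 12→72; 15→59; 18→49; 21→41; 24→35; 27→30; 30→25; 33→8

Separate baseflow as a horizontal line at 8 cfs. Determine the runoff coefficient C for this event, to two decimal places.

C ≈ 0.47

ΣQ_DR = 459.0 cfs; V = ΣQ_DR·Δt = 4.957 × 10^6 ft³.
Runoff depth d = V / A = 0.4905 in.
C = d / P = 0.4905 / 1.04 = 0.47.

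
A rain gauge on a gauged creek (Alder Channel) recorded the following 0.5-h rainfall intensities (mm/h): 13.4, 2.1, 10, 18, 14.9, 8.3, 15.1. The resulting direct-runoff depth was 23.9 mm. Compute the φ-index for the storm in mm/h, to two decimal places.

Only the 6 blocks with intensity above φ contribute runoff: 13.4, 10, 18, 14.9, 8.3, 15.1 mm/h.
Σ(I−φ)·Δt = d  ⇒  (13.4+10+18+14.9+8.3+15.1 − 6φ)·0.5 = 23.9
φ = (79.70 − 23.9/0.5) / 6 = 5.32 mm/h.

φ ≈ 5.32 mm/h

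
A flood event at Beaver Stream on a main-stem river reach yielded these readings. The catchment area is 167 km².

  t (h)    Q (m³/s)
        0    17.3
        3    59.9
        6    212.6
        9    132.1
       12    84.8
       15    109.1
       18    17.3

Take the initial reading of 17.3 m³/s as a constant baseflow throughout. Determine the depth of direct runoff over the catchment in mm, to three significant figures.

d ≈ 33.1 mm

Direct runoff: 0.0, 42.6, 195.3, 114.8, 67.5, 91.8, 0.0 m³/s; ΣQ_DR = 512.0 m³/s.
V = ΣQ_DR · Δt = 512.0 × 10800 s = 5.530 × 10^6 m³.
Over A = 167 km², depth = V / A = 33.1 mm.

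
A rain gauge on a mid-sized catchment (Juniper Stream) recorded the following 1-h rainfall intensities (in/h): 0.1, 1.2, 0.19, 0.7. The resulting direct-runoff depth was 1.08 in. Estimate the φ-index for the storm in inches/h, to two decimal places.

Only the 2 blocks with intensity above φ contribute runoff: 1.2, 0.7 in/h.
Σ(I−φ)·Δt = d  ⇒  (1.2+0.7 − 2φ)·1 = 1.08
φ = (1.900 − 1.08/1) / 2 = 0.41 in/h.

φ ≈ 0.41 in/h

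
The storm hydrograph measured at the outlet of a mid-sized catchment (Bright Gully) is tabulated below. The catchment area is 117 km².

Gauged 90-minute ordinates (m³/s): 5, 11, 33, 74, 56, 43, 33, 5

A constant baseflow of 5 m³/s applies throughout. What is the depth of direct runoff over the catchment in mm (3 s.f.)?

d ≈ 10.2 mm

Direct runoff: 0.0, 6.0, 28.0, 69.0, 51.0, 38.0, 28.0, 0.0 m³/s; ΣQ_DR = 220.0 m³/s.
V = ΣQ_DR · Δt = 220.0 × 5400 s = 1.188 × 10^6 m³.
Over A = 117 km², depth = V / A = 10.2 mm.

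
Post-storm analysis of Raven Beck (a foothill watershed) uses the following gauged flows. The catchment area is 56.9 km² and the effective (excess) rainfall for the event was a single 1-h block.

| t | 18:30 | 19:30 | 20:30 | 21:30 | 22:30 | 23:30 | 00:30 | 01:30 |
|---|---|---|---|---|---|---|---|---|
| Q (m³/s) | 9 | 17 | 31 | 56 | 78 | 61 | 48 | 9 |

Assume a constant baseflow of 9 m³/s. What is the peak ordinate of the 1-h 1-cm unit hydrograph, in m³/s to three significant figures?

Direct runoff: 0.0, 8.0, 22.0, 47.0, 69.0, 52.0, 39.0, 0.0 m³/s; ΣQ_DR = 237.0 m³/s, peak = 69.0 m³/s.
Runoff depth d = ΣQ_DR·Δt / A = 237.0 × 3600 / (56.9 km²) = 14.99 mm.
The 1-cm UH is the DRH scaled by (10 mm)/d, so U_p = 69.0 × 10/14.99 = 46.0 m³/s.

U_p ≈ 46.0 m³/s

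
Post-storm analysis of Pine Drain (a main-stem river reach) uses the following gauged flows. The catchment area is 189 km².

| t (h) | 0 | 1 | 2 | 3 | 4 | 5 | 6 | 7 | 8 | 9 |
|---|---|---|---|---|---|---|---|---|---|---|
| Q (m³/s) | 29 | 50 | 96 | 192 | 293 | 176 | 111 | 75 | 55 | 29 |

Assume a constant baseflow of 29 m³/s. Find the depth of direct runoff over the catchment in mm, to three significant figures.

d ≈ 15.5 mm

Direct runoff: 0.0, 21.0, 67.0, 163.0, 264.0, 147.0, 82.0, 46.0, 26.0, 0.0 m³/s; ΣQ_DR = 816.0 m³/s.
V = ΣQ_DR · Δt = 816.0 × 3600 s = 2.938 × 10^6 m³.
Over A = 189 km², depth = V / A = 15.5 mm.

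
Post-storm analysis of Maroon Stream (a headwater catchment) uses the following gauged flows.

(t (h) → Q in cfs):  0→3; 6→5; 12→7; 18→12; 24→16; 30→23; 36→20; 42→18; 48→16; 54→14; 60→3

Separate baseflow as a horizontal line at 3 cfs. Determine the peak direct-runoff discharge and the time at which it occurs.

Q_p = 20.0 cfs at t = 30 h

Subtracting baseflow gives direct-runoff ordinates: 0.0, 2.0, 4.0, 9.0, 13.0, 20.0, 17.0, 15.0, 13.0, 11.0, 0.0 cfs.
The maximum is 20.0 cfs, occurring at the reading for t = 30 h.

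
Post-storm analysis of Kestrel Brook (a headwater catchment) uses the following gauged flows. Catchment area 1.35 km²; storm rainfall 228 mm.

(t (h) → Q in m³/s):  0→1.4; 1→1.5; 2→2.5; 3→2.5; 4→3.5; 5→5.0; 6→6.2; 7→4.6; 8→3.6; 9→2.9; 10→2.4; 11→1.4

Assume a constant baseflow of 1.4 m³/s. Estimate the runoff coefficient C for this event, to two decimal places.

ΣQ_DR = 20.70 m³/s; V = ΣQ_DR·Δt = 74520 m³.
Runoff depth d = V / A = 55.20 mm.
C = d / P = 55.20 / 228 = 0.24.

C ≈ 0.24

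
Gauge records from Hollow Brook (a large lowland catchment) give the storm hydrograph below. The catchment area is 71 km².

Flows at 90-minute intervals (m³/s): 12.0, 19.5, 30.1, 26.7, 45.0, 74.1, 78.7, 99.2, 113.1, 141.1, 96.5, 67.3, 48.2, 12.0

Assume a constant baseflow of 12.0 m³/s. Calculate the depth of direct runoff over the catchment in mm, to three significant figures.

Direct runoff: 0.0, 7.5, 18.1, 14.7, 33.0, 62.1, 66.7, 87.2, 101.1, 129.1, 84.5, 55.3, 36.2, 0.0 m³/s; ΣQ_DR = 695.5 m³/s.
V = ΣQ_DR · Δt = 695.5 × 5400 s = 3.756 × 10^6 m³.
Over A = 71 km², depth = V / A = 52.9 mm.

d ≈ 52.9 mm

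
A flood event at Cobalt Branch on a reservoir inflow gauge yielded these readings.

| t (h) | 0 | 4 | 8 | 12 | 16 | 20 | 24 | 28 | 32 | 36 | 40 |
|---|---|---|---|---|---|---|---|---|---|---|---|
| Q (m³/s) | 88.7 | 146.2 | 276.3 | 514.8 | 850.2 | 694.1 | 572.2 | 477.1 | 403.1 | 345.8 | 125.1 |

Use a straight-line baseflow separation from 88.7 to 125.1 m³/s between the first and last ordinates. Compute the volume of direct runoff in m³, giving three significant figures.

Direct-runoff ordinates (Q − Q_b): 0.00, 53.86, 180.32, 415.18, 746.94, 587.20, 461.66, 362.92, 285.28, 224.34, 0.00 m³/s.
ΣQ_DR = 3318 m³/s.
With Δt = 4 h = 14400 s, V = ΣQ_DR · Δt = 3318 × 14400 = 4.78 × 10^7 m³.

V ≈ 4.78 × 10^7 m³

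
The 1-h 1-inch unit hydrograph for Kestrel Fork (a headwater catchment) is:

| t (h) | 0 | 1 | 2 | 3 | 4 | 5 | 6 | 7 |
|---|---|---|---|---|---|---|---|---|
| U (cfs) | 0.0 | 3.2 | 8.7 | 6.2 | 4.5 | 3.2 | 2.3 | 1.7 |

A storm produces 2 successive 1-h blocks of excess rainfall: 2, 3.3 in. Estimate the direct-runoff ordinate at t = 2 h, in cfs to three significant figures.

By discrete convolution, Q_j = Σ (P_i / 1 in) · U_{j−i}.
At t = 2 h (j=2): Q = (2/1)·8.7 + (3.3/1)·3.2 = 28.0 cfs.

Q ≈ 28.0 cfs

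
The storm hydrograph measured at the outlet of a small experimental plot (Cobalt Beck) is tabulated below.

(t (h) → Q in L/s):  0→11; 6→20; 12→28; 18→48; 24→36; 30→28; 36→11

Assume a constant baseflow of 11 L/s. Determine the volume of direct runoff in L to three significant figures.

Direct-runoff ordinates (Q − Q_b): 0.0, 9.0, 17.0, 37.0, 25.0, 17.0, 0.0 L/s.
ΣQ_DR = 105.0 L/s.
With Δt = 6 h = 21600 s, V = ΣQ_DR · Δt = 105.0 × 21600 = 2.27 × 10^6 L.

V ≈ 2.27 × 10^6 L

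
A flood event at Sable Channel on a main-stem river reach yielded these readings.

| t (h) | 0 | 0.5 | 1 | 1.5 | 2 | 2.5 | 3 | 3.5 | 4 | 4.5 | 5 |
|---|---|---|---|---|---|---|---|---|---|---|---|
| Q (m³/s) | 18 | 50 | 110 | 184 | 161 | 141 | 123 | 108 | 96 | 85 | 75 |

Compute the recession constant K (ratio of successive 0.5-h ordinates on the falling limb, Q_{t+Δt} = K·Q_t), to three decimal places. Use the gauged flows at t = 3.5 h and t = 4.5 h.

Using the recession-limb readings at t = 3.5 h and t = 4.5 h: Q falls from 108 to 85 m³/s over 2 intervals.
K = (Q₂/Q₁)^(1/2) = (85/108)^(1/2) = 0.887.

K ≈ 0.887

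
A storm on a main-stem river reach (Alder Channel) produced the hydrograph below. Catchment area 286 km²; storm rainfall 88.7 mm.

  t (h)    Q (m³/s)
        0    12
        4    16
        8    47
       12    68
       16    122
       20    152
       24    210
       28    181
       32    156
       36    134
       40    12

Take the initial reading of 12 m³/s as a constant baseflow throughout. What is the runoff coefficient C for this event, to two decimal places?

C ≈ 0.56

ΣQ_DR = 978.0 m³/s; V = ΣQ_DR·Δt = 1.408 × 10^7 m³.
Runoff depth d = V / A = 49.24 mm.
C = d / P = 49.24 / 88.7 = 0.56.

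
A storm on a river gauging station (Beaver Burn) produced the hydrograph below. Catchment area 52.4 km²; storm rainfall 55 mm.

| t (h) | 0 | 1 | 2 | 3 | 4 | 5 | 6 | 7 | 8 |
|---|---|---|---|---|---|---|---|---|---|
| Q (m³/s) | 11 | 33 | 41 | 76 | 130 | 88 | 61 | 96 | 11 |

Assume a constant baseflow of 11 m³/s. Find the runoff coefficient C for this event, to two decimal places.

C ≈ 0.56

ΣQ_DR = 448.0 m³/s; V = ΣQ_DR·Δt = 1.613 × 10^6 m³.
Runoff depth d = V / A = 30.78 mm.
C = d / P = 30.78 / 55 = 0.56.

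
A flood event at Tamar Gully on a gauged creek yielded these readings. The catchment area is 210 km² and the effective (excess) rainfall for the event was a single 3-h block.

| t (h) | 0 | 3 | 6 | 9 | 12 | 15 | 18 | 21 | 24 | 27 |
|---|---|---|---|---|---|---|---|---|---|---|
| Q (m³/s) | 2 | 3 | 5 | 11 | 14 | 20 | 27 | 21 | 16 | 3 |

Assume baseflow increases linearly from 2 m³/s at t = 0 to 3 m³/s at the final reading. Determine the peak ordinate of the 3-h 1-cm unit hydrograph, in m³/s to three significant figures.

U_p ≈ 48.8 m³/s

Direct runoff: 0.00, 0.89, 2.78, 8.67, 11.56, 17.44, 24.33, 18.22, 13.11, 0.00 m³/s; ΣQ_DR = 97.00 m³/s, peak = 24.33 m³/s.
Runoff depth d = ΣQ_DR·Δt / A = 97.00 × 10800 / (210 km²) = 4.989 mm.
The 1-cm UH is the DRH scaled by (10 mm)/d, so U_p = 24.33 × 10/4.989 = 48.8 m³/s.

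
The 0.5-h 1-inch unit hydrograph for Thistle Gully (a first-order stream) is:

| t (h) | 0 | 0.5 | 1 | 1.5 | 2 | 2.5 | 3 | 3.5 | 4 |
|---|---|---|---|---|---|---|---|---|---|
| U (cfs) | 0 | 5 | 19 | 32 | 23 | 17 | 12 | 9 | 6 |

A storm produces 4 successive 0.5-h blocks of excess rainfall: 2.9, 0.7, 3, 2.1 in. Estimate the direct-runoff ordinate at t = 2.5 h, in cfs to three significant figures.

By discrete convolution, Q_j = Σ (P_i / 1 in) · U_{j−i}.
At t = 2.5 h (j=5): Q = (2.9/1)·17 + (0.7/1)·23 + (3/1)·32 + (2.1/1)·19 = 201 cfs.

Q ≈ 201 cfs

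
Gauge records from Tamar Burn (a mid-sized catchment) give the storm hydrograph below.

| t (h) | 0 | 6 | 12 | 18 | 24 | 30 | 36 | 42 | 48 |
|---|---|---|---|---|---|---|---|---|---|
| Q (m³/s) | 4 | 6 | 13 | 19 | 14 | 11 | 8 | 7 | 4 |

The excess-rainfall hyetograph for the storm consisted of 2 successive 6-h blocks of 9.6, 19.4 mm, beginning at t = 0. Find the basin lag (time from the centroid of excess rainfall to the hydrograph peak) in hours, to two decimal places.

Centroid of excess rainfall: t_c = Σ P_i·t̄_i / ΣP_i = 7.0138 h (block centres at 3, 9 h).
Hydrograph peak occurs at t = 18 h, so basin lag t_L = 18 − 7.0138 = 10.99 h.

t_L ≈ 10.99 h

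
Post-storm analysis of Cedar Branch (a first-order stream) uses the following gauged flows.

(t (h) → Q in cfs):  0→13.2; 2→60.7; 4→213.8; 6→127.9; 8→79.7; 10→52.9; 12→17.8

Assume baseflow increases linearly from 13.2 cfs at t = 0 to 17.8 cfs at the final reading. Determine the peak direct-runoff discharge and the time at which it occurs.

Q_p = 199.07 cfs at t = 4 h

Subtracting baseflow gives direct-runoff ordinates: 0.00, 46.73, 199.07, 112.40, 63.43, 35.87, 0.00 cfs.
The maximum is 199.07 cfs, occurring at the reading for t = 4 h.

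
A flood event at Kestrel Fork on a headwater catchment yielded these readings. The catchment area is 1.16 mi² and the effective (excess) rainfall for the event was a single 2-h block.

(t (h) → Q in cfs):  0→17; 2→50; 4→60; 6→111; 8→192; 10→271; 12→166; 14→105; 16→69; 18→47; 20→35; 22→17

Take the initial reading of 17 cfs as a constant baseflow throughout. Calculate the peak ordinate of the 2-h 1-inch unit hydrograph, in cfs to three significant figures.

Direct runoff: 0.0, 33.0, 43.0, 94.0, 175.0, 254.0, 149.0, 88.0, 52.0, 30.0, 18.0, 0.0 cfs; ΣQ_DR = 936.0 cfs, peak = 254.0 cfs.
Runoff depth d = ΣQ_DR·Δt / A = 936.0 × 7200 / (1.16 mi²) = 2.501 in.
The 1-inch UH is the DRH scaled by (1 in)/d, so U_p = 254.0 × 1/2.501 = 102 cfs.

U_p ≈ 102 cfs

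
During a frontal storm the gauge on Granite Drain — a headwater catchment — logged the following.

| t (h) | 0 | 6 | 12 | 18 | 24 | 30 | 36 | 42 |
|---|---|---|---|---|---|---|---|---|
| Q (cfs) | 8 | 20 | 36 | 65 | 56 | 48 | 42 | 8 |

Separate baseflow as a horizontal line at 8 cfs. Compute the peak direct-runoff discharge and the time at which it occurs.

Subtracting baseflow gives direct-runoff ordinates: 0.0, 12.0, 28.0, 57.0, 48.0, 40.0, 34.0, 0.0 cfs.
The maximum is 57.0 cfs, occurring at the reading for t = 18 h.

Q_p = 57.0 cfs at t = 18 h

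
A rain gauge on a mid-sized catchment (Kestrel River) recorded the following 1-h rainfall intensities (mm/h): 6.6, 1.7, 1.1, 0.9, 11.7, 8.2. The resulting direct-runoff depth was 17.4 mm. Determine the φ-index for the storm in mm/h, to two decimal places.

Only the 3 blocks with intensity above φ contribute runoff: 6.6, 11.7, 8.2 mm/h.
Σ(I−φ)·Δt = d  ⇒  (6.6+11.7+8.2 − 3φ)·1 = 17.4
φ = (26.50 − 17.4/1) / 3 = 3.03 mm/h.

φ ≈ 3.03 mm/h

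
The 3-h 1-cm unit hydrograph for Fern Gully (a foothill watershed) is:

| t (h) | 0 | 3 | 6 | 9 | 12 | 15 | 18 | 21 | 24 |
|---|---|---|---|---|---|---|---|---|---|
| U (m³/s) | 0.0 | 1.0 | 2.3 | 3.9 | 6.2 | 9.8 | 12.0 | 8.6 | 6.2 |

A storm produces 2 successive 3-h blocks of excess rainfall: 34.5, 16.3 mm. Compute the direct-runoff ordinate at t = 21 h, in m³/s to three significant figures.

By discrete convolution, Q_j = Σ (P_i / 10 mm) · U_{j−i}.
At t = 21 h (j=7): Q = (34.5/10)·8.6 + (16.3/10)·12.0 = 49.2 m³/s.

Q ≈ 49.2 m³/s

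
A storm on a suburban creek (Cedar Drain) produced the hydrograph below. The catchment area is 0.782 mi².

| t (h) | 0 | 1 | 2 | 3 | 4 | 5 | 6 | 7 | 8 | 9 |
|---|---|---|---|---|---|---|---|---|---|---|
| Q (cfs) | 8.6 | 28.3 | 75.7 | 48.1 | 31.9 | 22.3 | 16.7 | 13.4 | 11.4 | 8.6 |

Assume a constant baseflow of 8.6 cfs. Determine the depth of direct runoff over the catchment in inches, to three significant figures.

Direct runoff: 0.0, 19.7, 67.1, 39.5, 23.3, 13.7, 8.1, 4.8, 2.8, 0.0 cfs; ΣQ_DR = 179.0 cfs.
V = ΣQ_DR · Δt = 179.0 × 3600 s = 6.444 × 10^5 ft³.
Over A = 0.782 mi², depth = V / A = 0.355 in.

d ≈ 0.355 in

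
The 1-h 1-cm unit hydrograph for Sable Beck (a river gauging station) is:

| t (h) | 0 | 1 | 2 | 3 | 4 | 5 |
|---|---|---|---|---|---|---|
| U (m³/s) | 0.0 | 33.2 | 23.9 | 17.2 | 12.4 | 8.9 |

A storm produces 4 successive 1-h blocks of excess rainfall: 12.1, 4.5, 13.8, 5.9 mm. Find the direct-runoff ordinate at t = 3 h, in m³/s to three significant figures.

By discrete convolution, Q_j = Σ (P_i / 10 mm) · U_{j−i}.
At t = 3 h (j=3): Q = (12.1/10)·17.2 + (4.5/10)·23.9 + (13.8/10)·33.2 + (5.9/10)·0.0 = 77.4 m³/s.

Q ≈ 77.4 m³/s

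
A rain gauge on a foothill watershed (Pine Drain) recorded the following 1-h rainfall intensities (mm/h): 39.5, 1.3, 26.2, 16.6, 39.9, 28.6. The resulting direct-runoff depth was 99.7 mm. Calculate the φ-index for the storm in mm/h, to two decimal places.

Only the 5 blocks with intensity above φ contribute runoff: 39.5, 26.2, 16.6, 39.9, 28.6 mm/h.
Σ(I−φ)·Δt = d  ⇒  (39.5+26.2+16.6+39.9+28.6 − 5φ)·1 = 99.7
φ = (150.8 − 99.7/1) / 5 = 10.22 mm/h.

φ ≈ 10.22 mm/h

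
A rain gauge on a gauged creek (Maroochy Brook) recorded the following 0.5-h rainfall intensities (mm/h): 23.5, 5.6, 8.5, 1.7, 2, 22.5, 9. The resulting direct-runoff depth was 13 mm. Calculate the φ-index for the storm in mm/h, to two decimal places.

Only the 2 blocks with intensity above φ contribute runoff: 23.5, 22.5 mm/h.
Σ(I−φ)·Δt = d  ⇒  (23.5+22.5 − 2φ)·0.5 = 13
φ = (46.00 − 13/0.5) / 2 = 10.00 mm/h.

φ ≈ 10.00 mm/h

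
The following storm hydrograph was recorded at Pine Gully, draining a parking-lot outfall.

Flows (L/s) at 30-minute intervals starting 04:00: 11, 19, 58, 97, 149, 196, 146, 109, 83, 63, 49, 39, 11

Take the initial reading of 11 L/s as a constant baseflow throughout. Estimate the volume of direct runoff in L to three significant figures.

V ≈ 1.60 × 10^6 L

Direct-runoff ordinates (Q − Q_b): 0.0, 8.0, 47.0, 86.0, 138.0, 185.0, 135.0, 98.0, 72.0, 52.0, 38.0, 28.0, 0.0 L/s.
ΣQ_DR = 887.0 L/s.
With Δt = 0.5 h = 1800 s, V = ΣQ_DR · Δt = 887.0 × 1800 = 1.60 × 10^6 L.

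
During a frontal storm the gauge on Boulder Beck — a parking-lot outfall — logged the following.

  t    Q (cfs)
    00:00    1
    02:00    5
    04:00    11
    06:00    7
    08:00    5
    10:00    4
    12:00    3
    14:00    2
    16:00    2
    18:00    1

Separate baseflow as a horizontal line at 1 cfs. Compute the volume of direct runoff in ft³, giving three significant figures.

Direct-runoff ordinates (Q − Q_b): 0.0, 4.0, 10.0, 6.0, 4.0, 3.0, 2.0, 1.0, 1.0, 0.0 cfs.
ΣQ_DR = 31.00 cfs.
With Δt = 2 h = 7200 s, V = ΣQ_DR · Δt = 31.00 × 7200 = 2.23 × 10^5 ft³.

V ≈ 2.23 × 10^5 ft³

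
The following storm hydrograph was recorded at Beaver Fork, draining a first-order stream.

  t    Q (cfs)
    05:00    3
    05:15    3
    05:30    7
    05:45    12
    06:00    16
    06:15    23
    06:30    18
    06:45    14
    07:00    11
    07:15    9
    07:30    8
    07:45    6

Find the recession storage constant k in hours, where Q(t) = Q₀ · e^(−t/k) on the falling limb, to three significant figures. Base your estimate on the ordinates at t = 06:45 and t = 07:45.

On the falling limb, Q drops from 14 to 6 cfs between t = 06:45 and t = 07:45 (Δt = 1 h).
k = −Δt / ln(Q₂/Q₁) = −1 / ln(6/14) = 1.18 h.

k ≈ 1.18 h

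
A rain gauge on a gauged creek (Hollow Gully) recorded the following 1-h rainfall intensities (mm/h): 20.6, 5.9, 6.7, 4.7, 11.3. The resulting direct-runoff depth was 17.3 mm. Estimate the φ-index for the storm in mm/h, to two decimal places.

φ ≈ 7.30 mm/h

Only the 2 blocks with intensity above φ contribute runoff: 20.6, 11.3 mm/h.
Σ(I−φ)·Δt = d  ⇒  (20.6+11.3 − 2φ)·1 = 17.3
φ = (31.90 − 17.3/1) / 2 = 7.30 mm/h.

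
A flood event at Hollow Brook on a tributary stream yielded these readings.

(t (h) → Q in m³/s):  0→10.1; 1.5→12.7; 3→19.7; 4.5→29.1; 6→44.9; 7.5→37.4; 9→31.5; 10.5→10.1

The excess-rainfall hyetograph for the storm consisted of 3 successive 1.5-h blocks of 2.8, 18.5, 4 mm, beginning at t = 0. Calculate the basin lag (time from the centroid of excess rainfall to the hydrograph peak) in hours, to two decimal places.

Centroid of excess rainfall: t_c = Σ P_i·t̄_i / ΣP_i = 2.3211 h (block centres at 0.75, 2.25, 3.75 h).
Hydrograph peak occurs at t = 6 h, so basin lag t_L = 6 − 2.3211 = 3.68 h.

t_L ≈ 3.68 h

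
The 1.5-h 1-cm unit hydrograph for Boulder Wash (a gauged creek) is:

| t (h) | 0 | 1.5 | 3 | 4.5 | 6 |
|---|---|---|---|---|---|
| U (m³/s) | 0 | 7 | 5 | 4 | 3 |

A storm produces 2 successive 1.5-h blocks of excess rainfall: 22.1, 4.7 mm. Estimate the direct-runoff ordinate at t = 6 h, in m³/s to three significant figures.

By discrete convolution, Q_j = Σ (P_i / 10 mm) · U_{j−i}.
At t = 6 h (j=4): Q = (22.1/10)·3 + (4.7/10)·4 = 8.51 m³/s.

Q ≈ 8.51 m³/s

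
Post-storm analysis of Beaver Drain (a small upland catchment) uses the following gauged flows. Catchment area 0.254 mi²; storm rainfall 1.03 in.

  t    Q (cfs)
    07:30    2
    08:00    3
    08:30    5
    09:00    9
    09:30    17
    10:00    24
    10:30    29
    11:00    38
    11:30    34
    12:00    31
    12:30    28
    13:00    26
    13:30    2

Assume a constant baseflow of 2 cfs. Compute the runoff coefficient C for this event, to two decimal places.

ΣQ_DR = 222.0 cfs; V = ΣQ_DR·Δt = 3.996 × 10^5 ft³.
Runoff depth d = V / A = 0.6772 in.
C = d / P = 0.6772 / 1.03 = 0.66.

C ≈ 0.66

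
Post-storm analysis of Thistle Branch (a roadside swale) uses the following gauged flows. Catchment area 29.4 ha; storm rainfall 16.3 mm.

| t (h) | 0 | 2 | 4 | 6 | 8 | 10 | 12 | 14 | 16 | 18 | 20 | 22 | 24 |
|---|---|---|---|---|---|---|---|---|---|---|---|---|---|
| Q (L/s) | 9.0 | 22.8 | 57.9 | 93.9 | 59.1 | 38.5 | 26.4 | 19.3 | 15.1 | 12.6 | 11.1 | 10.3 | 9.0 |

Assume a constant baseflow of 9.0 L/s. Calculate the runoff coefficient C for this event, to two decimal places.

ΣQ_DR = 268.0 L/s; V = ΣQ_DR·Δt = 1.930 × 10^6 L.
Runoff depth d = V / A = 6.563 mm.
C = d / P = 6.563 / 16.3 = 0.40.

C ≈ 0.40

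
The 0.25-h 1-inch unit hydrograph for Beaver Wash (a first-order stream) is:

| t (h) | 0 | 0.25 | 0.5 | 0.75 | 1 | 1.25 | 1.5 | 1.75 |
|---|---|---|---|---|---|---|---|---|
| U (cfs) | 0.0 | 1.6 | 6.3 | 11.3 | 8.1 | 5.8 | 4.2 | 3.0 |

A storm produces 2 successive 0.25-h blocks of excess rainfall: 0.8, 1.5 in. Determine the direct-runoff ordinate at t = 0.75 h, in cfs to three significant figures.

Q ≈ 18.5 cfs

By discrete convolution, Q_j = Σ (P_i / 1 in) · U_{j−i}.
At t = 0.75 h (j=3): Q = (0.8/1)·11.3 + (1.5/1)·6.3 = 18.5 cfs.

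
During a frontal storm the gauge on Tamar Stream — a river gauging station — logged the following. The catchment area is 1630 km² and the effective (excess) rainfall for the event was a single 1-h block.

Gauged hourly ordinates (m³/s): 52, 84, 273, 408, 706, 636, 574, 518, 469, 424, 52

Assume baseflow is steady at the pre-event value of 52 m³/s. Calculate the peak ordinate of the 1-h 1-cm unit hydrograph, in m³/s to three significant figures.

Direct runoff: 0.0, 32.0, 221.0, 356.0, 654.0, 584.0, 522.0, 466.0, 417.0, 372.0, 0.0 m³/s; ΣQ_DR = 3624 m³/s, peak = 654.0 m³/s.
Runoff depth d = ΣQ_DR·Δt / A = 3624 × 3600 / (1630 km²) = 8.004 mm.
The 1-cm UH is the DRH scaled by (10 mm)/d, so U_p = 654.0 × 10/8.004 = 817 m³/s.

U_p ≈ 817 m³/s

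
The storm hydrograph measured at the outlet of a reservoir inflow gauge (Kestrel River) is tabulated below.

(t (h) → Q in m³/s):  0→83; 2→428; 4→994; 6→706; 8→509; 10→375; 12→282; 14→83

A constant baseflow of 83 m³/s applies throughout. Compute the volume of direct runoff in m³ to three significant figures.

Direct-runoff ordinates (Q − Q_b): 0.0, 345.0, 911.0, 623.0, 426.0, 292.0, 199.0, 0.0 m³/s.
ΣQ_DR = 2796 m³/s.
With Δt = 2 h = 7200 s, V = ΣQ_DR · Δt = 2796 × 7200 = 2.01 × 10^7 m³.

V ≈ 2.01 × 10^7 m³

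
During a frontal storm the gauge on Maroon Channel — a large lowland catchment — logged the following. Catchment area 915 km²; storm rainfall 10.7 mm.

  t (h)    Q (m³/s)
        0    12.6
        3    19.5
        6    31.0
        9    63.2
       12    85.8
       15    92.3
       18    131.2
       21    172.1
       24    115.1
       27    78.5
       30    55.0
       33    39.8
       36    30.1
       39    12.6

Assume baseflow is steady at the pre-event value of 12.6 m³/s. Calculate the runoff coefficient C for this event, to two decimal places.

ΣQ_DR = 762.4 m³/s; V = ΣQ_DR·Δt = 8.234 × 10^6 m³.
Runoff depth d = V / A = 8.999 mm.
C = d / P = 8.999 / 10.7 = 0.84.

C ≈ 0.84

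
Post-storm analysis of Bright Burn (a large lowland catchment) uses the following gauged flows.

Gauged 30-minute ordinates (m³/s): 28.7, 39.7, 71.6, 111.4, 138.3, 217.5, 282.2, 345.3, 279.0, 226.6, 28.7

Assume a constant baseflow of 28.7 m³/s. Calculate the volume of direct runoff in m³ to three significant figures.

Direct-runoff ordinates (Q − Q_b): 0.0, 11.0, 42.9, 82.7, 109.6, 188.8, 253.5, 316.6, 250.3, 197.9, 0.0 m³/s.
ΣQ_DR = 1453 m³/s.
With Δt = 0.5 h = 1800 s, V = ΣQ_DR · Δt = 1453 × 1800 = 2.62 × 10^6 m³.

V ≈ 2.62 × 10^6 m³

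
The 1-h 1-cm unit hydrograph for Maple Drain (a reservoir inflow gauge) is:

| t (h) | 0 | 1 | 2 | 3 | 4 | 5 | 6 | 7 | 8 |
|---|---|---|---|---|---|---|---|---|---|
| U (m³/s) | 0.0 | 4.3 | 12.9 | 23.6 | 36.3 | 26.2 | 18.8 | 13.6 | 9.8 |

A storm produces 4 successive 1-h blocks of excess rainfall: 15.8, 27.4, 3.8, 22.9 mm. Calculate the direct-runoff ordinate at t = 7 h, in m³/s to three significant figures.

By discrete convolution, Q_j = Σ (P_i / 10 mm) · U_{j−i}.
At t = 7 h (j=7): Q = (15.8/10)·13.6 + (27.4/10)·18.8 + (3.8/10)·26.2 + (22.9/10)·36.3 = 166 m³/s.

Q ≈ 166 m³/s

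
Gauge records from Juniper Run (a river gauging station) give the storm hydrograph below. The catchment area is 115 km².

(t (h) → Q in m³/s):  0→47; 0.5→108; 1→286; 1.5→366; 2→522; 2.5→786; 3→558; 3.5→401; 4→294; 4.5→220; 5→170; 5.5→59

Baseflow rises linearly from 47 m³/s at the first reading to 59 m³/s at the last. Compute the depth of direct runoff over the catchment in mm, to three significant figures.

d ≈ 49.8 mm

Direct runoff: 0.00, 59.91, 236.82, 315.73, 470.64, 733.55, 504.45, 346.36, 238.27, 163.18, 112.09, 0.00 m³/s; ΣQ_DR = 3181 m³/s.
V = ΣQ_DR · Δt = 3181 × 1800 s = 5.726 × 10^6 m³.
Over A = 115 km², depth = V / A = 49.8 mm.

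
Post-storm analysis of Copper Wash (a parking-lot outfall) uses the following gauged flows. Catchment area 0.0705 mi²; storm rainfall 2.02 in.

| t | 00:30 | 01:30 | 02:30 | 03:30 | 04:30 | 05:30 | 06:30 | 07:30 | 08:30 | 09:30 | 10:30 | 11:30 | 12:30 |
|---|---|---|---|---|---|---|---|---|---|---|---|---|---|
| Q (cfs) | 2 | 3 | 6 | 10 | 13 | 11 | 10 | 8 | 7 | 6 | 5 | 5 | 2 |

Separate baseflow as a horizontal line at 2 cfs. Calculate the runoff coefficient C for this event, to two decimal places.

C ≈ 0.67

ΣQ_DR = 62.00 cfs; V = ΣQ_DR·Δt = 2.232 × 10^5 ft³.
Runoff depth d = V / A = 1.363 in.
C = d / P = 1.363 / 2.02 = 0.67.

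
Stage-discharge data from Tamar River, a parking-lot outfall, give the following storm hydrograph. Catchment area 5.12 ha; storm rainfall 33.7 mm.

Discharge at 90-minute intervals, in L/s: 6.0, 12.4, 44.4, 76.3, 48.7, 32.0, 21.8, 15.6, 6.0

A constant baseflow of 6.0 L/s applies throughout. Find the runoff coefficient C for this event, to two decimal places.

ΣQ_DR = 209.2 L/s; V = ΣQ_DR·Δt = 1.130 × 10^6 L.
Runoff depth d = V / A = 22.06 mm.
C = d / P = 22.06 / 33.7 = 0.65.

C ≈ 0.65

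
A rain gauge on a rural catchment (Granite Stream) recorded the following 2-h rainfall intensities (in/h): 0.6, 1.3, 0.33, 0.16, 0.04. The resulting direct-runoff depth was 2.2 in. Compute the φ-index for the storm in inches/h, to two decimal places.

Only the 2 blocks with intensity above φ contribute runoff: 0.6, 1.3 in/h.
Σ(I−φ)·Δt = d  ⇒  (0.6+1.3 − 2φ)·2 = 2.2
φ = (1.900 − 2.2/2) / 2 = 0.40 in/h.

φ ≈ 0.40 in/h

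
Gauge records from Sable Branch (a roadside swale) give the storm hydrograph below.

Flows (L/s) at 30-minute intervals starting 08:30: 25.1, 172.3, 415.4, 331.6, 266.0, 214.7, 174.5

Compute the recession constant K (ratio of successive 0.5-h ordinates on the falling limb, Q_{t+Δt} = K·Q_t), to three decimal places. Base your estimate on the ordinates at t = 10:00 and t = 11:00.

Using the recession-limb readings at t = 10:00 and t = 11:00: Q falls from 331.6 to 214.7 L/s over 2 intervals.
K = (Q₂/Q₁)^(1/2) = (214.7/331.6)^(1/2) = 0.805.

K ≈ 0.805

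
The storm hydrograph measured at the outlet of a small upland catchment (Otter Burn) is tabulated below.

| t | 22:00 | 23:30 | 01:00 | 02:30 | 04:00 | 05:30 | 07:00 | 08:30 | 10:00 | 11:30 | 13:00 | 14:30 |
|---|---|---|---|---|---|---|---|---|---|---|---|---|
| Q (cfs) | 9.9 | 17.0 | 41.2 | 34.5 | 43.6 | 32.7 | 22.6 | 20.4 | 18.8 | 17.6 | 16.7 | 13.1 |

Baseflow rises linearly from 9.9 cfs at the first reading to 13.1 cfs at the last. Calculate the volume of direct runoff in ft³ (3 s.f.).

V ≈ 8.11 × 10^5 ft³

Direct-runoff ordinates (Q − Q_b): 0.00, 6.81, 30.72, 23.73, 32.54, 21.35, 10.95, 8.46, 6.57, 5.08, 3.89, 0.00 cfs.
ΣQ_DR = 150.1 cfs.
With Δt = 1.5 h = 5400 s, V = ΣQ_DR · Δt = 150.1 × 5400 = 8.11 × 10^5 ft³.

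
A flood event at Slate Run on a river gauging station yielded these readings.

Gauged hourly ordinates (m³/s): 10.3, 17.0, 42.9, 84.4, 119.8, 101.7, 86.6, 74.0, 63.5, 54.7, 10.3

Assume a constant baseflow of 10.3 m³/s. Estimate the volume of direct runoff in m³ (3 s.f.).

V ≈ 1.99 × 10^6 m³

Direct-runoff ordinates (Q − Q_b): 0.0, 6.7, 32.6, 74.1, 109.5, 91.4, 76.3, 63.7, 53.2, 44.4, 0.0 m³/s.
ΣQ_DR = 551.9 m³/s.
With Δt = 1 h = 3600 s, V = ΣQ_DR · Δt = 551.9 × 3600 = 1.99 × 10^6 m³.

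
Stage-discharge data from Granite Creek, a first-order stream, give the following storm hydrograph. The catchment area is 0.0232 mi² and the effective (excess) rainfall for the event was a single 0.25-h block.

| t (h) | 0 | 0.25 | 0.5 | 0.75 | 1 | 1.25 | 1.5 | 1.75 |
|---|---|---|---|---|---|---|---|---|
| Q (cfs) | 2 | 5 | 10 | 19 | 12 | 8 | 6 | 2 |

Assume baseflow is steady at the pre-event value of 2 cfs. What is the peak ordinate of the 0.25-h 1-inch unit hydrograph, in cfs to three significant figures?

U_p ≈ 21.2 cfs

Direct runoff: 0.0, 3.0, 8.0, 17.0, 10.0, 6.0, 4.0, 0.0 cfs; ΣQ_DR = 48.00 cfs, peak = 17.0 cfs.
Runoff depth d = ΣQ_DR·Δt / A = 48.00 × 900 / (0.0232 mi²) = 0.8015 in.
The 1-inch UH is the DRH scaled by (1 in)/d, so U_p = 17.0 × 1/0.8015 = 21.2 cfs.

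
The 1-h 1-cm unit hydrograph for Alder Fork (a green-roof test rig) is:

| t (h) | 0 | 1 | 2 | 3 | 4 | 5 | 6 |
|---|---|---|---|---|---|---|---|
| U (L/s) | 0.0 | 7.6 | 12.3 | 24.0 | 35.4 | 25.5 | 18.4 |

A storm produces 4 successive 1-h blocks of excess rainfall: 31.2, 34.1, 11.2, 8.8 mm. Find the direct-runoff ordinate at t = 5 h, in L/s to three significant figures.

Q ≈ 238 L/s

By discrete convolution, Q_j = Σ (P_i / 10 mm) · U_{j−i}.
At t = 5 h (j=5): Q = (31.2/10)·25.5 + (34.1/10)·35.4 + (11.2/10)·24.0 + (8.8/10)·12.3 = 238 L/s.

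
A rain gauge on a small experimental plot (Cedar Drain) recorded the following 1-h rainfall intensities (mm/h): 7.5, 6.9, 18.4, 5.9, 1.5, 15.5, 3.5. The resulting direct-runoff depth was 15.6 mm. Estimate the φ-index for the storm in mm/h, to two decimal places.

Only the 2 blocks with intensity above φ contribute runoff: 18.4, 15.5 mm/h.
Σ(I−φ)·Δt = d  ⇒  (18.4+15.5 − 2φ)·1 = 15.6
φ = (33.90 − 15.6/1) / 2 = 9.15 mm/h.

φ ≈ 9.15 mm/h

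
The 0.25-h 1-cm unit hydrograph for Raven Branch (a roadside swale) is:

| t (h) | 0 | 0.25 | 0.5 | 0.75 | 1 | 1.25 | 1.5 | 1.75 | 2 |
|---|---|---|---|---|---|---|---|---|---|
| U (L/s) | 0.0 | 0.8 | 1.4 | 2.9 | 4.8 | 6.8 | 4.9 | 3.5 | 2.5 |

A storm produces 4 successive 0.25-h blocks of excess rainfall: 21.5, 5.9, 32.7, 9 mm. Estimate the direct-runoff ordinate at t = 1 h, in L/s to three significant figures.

By discrete convolution, Q_j = Σ (P_i / 10 mm) · U_{j−i}.
At t = 1 h (j=4): Q = (21.5/10)·4.8 + (5.9/10)·2.9 + (32.7/10)·1.4 + (9/10)·0.8 = 17.3 L/s.

Q ≈ 17.3 L/s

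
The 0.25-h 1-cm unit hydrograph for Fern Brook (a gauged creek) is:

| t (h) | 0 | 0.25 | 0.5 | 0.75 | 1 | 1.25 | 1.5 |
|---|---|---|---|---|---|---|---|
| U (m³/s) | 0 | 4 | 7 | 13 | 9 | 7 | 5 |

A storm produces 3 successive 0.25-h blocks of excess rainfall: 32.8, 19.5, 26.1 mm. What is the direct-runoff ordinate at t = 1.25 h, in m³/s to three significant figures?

Q ≈ 74.4 m³/s

By discrete convolution, Q_j = Σ (P_i / 10 mm) · U_{j−i}.
At t = 1.25 h (j=5): Q = (32.8/10)·7 + (19.5/10)·9 + (26.1/10)·13 = 74.4 m³/s.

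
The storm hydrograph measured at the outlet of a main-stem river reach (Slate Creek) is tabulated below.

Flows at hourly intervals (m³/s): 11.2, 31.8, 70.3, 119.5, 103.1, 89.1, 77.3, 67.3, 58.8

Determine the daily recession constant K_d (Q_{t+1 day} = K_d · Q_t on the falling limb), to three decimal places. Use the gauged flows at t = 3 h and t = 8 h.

Between t = 3 h and t = 8 h the flow falls from 119.5 to 58.8 m³/s over 5×1 h = 5 h.
Per-interval ratio K = (58.8/119.5)^(1/5) = 0.8678; K_d = K^(24/1) = 0.033.

K_d ≈ 0.033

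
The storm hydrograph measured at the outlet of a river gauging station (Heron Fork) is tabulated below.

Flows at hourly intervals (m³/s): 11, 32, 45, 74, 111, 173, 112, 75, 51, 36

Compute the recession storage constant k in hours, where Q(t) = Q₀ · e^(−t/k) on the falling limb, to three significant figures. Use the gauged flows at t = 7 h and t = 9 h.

On the falling limb, Q drops from 75 to 36 m³/s between t = 7 h and t = 9 h (Δt = 2 h).
k = −Δt / ln(Q₂/Q₁) = −2 / ln(36/75) = 2.72 h.

k ≈ 2.72 h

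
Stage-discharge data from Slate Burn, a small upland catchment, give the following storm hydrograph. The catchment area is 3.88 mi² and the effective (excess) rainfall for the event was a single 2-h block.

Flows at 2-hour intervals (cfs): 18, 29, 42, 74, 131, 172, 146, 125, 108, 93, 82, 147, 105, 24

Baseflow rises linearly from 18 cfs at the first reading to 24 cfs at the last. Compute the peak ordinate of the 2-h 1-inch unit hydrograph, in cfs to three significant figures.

Direct runoff: 0.00, 10.54, 23.08, 54.62, 111.15, 151.69, 125.23, 103.77, 86.31, 70.85, 59.38, 123.92, 81.46, 0.00 cfs; ΣQ_DR = 1002 cfs, peak = 151.69 cfs.
Runoff depth d = ΣQ_DR·Δt / A = 1002 × 7200 / (3.88 mi²) = 0.8004 in.
The 1-inch UH is the DRH scaled by (1 in)/d, so U_p = 151.69 × 1/0.8004 = 190 cfs.

U_p ≈ 190 cfs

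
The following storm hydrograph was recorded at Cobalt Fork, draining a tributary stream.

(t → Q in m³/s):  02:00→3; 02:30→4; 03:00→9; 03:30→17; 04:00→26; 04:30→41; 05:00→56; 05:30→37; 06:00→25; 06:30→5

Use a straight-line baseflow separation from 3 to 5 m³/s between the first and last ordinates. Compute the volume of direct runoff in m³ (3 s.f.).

Direct-runoff ordinates (Q − Q_b): 0.00, 0.78, 5.56, 13.33, 22.11, 36.89, 51.67, 32.44, 20.22, 0.00 m³/s.
ΣQ_DR = 183.0 m³/s.
With Δt = 0.5 h = 1800 s, V = ΣQ_DR · Δt = 183.0 × 1800 = 3.29 × 10^5 m³.

V ≈ 3.29 × 10^5 m³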